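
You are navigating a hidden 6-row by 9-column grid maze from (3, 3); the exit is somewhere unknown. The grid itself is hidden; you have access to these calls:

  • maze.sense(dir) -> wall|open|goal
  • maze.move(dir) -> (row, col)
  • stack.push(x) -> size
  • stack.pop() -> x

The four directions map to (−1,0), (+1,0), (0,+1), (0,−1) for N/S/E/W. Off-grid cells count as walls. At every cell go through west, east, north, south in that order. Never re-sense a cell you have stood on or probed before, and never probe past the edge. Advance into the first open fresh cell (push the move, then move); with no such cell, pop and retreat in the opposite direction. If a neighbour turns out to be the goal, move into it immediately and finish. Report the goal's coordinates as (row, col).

CALL maze.sense[dir→west]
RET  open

CALL stack.push[x→west]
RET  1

CALL maze.move[dir→west]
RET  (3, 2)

CALL maze.sense[dir→west]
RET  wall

CALL maze.sense[dir→north]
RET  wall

CALL maze.sense[dir→south]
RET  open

CALL stack.push[x→south]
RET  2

CALL maze.move[dir→south]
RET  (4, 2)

CALL maze.sense[dir→west]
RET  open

CALL stack.push[x→west]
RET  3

CALL maze.move[dir→west]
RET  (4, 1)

CALL maze.sense[dir→west]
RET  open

CALL stack.push[x→west]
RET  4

CALL maze.move[dir→west]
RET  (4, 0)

CALL maze.sense[dir→north]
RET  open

CALL stack.push[x→north]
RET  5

CALL maze.move[dir→north]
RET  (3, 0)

CALL maze.sense[dir→north]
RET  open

CALL stack.push[x→north]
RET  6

CALL maze.move[dir→north]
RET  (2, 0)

CALL maze.sense[dir→east]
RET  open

CALL stack.push[x→east]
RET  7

CALL maze.move[dir→east]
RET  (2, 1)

CALL maze.sense[dir→north]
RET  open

CALL stack.push[x→north]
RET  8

CALL maze.move[dir→north]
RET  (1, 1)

CALL maze.sense[dir→west]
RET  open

CALL stack.push[x→west]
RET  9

CALL maze.move[dir→west]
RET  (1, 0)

CALL maze.sense[dir→north]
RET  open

CALL stack.push[x→north]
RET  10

CALL maze.move[dir→north]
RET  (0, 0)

CALL maze.sense[dir→east]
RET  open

CALL stack.push[x→east]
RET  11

CALL maze.move[dir→east]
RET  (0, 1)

CALL maze.sense[dir→east]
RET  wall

CALL stack.pop[]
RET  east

CALL maze.move[dir→west]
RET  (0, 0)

CALL stack.pop[]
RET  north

CALL maze.move[dir→south]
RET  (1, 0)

CALL stack.pop[]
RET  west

CALL maze.move[dir→east]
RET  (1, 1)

CALL maze.sense[dir→east]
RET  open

CALL stack.push[x→east]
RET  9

CALL maze.move[dir→east]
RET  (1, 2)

CALL maze.sense[dir→east]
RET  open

CALL stack.push[x→east]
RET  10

CALL maze.move[dir→east]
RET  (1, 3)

CALL maze.sense[dir→east]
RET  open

CALL stack.push[x→east]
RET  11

CALL maze.move[dir→east]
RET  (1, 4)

CALL maze.sense[dir→east]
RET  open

CALL stack.push[x→east]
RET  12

CALL maze.move[dir→east]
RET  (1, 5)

CALL maze.sense[dir→east]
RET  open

CALL stack.push[x→east]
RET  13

CALL maze.move[dir→east]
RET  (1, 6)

CALL maze.sense[dir→east]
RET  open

CALL stack.push[x→east]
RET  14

CALL maze.move[dir→east]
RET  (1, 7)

CALL maze.sense[dir→east]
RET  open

CALL stack.push[x→east]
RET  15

CALL maze.move[dir→east]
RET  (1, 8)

CALL maze.sense[dir→north]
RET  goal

CALL maze.move[dir→north]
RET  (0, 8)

Answer: (0, 8)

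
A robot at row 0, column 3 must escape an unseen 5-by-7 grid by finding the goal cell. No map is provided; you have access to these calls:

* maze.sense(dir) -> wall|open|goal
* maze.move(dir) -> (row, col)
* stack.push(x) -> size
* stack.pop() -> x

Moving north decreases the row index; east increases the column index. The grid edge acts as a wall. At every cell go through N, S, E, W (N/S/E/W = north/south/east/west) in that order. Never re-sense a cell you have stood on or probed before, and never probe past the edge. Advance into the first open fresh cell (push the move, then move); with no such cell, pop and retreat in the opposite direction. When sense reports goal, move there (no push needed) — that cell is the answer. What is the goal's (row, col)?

Do: maze.sense[dir→south]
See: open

Do: stack.push[x→south]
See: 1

Do: maze.move[dir→south]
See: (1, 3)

Do: maze.sense[dir→south]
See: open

Do: stack.push[x→south]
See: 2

Do: maze.move[dir→south]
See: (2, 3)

Do: maze.sense[dir→south]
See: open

Do: stack.push[x→south]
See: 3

Do: maze.move[dir→south]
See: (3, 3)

Do: maze.sense[dir→south]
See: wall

Do: maze.sense[dir→east]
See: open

Do: stack.push[x→east]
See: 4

Do: maze.move[dir→east]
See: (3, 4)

Do: maze.sense[dir→north]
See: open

Do: stack.push[x→north]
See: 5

Do: maze.move[dir→north]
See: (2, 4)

Do: maze.sense[dir→north]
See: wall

Do: maze.sense[dir→east]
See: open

Do: stack.push[x→east]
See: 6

Do: maze.move[dir→east]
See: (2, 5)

Do: maze.sense[dir→north]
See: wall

Do: maze.sense[dir→south]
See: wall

Do: maze.sense[dir→east]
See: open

Do: stack.push[x→east]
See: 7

Do: maze.move[dir→east]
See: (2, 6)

Do: maze.sense[dir→north]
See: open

Do: stack.push[x→north]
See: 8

Do: maze.move[dir→north]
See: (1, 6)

Do: maze.sense[dir→north]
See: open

Do: stack.push[x→north]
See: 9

Do: maze.move[dir→north]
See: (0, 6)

Do: maze.sense[dir→west]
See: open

Do: stack.push[x→west]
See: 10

Do: maze.move[dir→west]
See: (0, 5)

Do: maze.sense[dir→west]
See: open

Do: stack.push[x→west]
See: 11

Do: maze.move[dir→west]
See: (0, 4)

Do: stack.pop[]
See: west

Do: maze.move[dir→east]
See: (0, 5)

Do: stack.pop[]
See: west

Do: maze.move[dir→east]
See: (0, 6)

Do: stack.pop[]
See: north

Do: maze.move[dir→south]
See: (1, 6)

Do: stack.pop[]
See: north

Do: maze.move[dir→south]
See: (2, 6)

Do: maze.sense[dir→south]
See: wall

Do: stack.pop[]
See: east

Do: maze.move[dir→west]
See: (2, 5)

Do: stack.pop[]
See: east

Do: maze.move[dir→west]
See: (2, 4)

Do: stack.pop[]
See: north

Do: maze.move[dir→south]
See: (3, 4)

Do: maze.sense[dir→south]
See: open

Do: stack.push[x→south]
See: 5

Do: maze.move[dir→south]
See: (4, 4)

Do: maze.sense[dir→east]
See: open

Do: stack.push[x→east]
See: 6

Do: maze.move[dir→east]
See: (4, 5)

Do: maze.sense[dir→east]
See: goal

Do: maze.move[dir→east]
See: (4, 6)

Answer: (4, 6)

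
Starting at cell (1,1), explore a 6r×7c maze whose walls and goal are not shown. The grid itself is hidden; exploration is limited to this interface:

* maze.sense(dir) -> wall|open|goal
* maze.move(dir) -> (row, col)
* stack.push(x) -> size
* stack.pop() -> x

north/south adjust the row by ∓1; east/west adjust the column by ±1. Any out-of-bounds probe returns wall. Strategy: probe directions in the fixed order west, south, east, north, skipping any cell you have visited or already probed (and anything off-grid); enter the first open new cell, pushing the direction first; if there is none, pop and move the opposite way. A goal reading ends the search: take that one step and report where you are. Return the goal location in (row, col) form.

Step: sense[dir→west]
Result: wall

Step: sense[dir→south]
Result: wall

Step: sense[dir→east]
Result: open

Step: push[x→east]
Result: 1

Step: move[dir→east]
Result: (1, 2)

Step: sense[dir→south]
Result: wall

Step: sense[dir→east]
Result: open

Step: push[x→east]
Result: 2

Step: move[dir→east]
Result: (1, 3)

Step: sense[dir→south]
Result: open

Step: push[x→south]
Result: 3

Step: move[dir→south]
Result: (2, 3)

Step: sense[dir→south]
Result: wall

Step: sense[dir→east]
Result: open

Step: push[x→east]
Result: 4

Step: move[dir→east]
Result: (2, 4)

Step: sense[dir→south]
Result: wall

Step: sense[dir→east]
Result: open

Step: push[x→east]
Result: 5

Step: move[dir→east]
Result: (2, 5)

Step: sense[dir→south]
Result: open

Step: push[x→south]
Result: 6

Step: move[dir→south]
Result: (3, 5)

Step: sense[dir→south]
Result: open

Step: push[x→south]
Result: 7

Step: move[dir→south]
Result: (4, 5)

Step: sense[dir→west]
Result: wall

Step: sense[dir→south]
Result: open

Step: push[x→south]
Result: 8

Step: move[dir→south]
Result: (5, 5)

Step: sense[dir→west]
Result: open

Step: push[x→west]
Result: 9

Step: move[dir→west]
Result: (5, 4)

Step: sense[dir→west]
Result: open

Step: push[x→west]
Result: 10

Step: move[dir→west]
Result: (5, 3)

Step: sense[dir→west]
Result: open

Step: push[x→west]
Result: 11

Step: move[dir→west]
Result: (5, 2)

Step: sense[dir→west]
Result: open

Step: push[x→west]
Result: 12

Step: move[dir→west]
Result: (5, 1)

Step: sense[dir→west]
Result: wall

Step: sense[dir→north]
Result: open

Step: push[x→north]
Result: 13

Step: move[dir→north]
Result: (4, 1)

Step: sense[dir→west]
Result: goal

Step: move[dir→west]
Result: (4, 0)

Answer: (4, 0)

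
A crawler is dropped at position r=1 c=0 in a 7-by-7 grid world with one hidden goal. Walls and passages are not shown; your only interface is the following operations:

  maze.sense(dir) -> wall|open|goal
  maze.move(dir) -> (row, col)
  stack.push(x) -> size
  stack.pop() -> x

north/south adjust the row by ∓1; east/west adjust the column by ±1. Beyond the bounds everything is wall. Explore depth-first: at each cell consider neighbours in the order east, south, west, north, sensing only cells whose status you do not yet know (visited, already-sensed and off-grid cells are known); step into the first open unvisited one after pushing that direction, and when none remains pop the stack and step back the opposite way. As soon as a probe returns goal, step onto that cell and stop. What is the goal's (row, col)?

Next I call maze.sense on dir: east, and see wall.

I use maze.sense on dir: south, — result: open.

I try stack.push on x: south, yielding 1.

Next I call maze.move on dir: south, and get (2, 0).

I call maze.sense on dir: east, and get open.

I use stack.push on x: east, yielding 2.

Now I run maze.move on dir: east, and get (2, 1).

Invoking maze.sense on dir: east, and observe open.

Using stack.push on x: east, and get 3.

Using maze.move on dir: east, and get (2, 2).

I invoke maze.sense on dir: east, yielding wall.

I call maze.sense on dir: south, yielding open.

I call stack.push on x: south, : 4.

Then maze.move on dir: south, which returns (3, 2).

I call maze.sense on dir: east, yielding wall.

Then maze.sense on dir: south, giving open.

Now I run stack.push on x: south, and see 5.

Using maze.move on dir: south, and observe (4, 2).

I try maze.sense on dir: east, and observe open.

I try stack.push on x: east, and get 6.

Calling maze.move on dir: east, giving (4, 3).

I run maze.sense on dir: east, — result: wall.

Now I run maze.sense on dir: south, and get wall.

I call stack.pop, which returns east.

Now I run maze.move on dir: west, and get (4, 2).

I invoke maze.sense on dir: south, — result: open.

I run stack.push on x: south, giving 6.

Invoking maze.move on dir: south, : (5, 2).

Calling maze.sense on dir: south, — result: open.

Calling stack.push on x: south, → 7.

Now I run maze.move on dir: south, giving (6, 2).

Calling maze.sense on dir: east, : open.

Invoking stack.push on x: east, : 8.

I invoke maze.move on dir: east, — result: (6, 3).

I run maze.sense on dir: east, which returns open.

I try stack.push on x: east, → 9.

I run maze.move on dir: east, giving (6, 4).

Invoking maze.sense on dir: east, and see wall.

Next I call maze.sense on dir: north, and get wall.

I invoke stack.pop(), and observe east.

I try maze.move on dir: west, : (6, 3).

I use stack.pop(), and see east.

Invoking maze.move on dir: west, giving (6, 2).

Then maze.sense on dir: west, which returns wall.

I run stack.pop, and get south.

I run maze.move on dir: north, : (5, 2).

I run maze.sense on dir: west, giving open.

Then stack.push on x: west, yielding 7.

I call maze.move on dir: west, — result: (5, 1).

Invoking maze.sense on dir: west, giving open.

I use stack.push on x: west, giving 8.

I run maze.move on dir: west, : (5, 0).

Using maze.sense on dir: south, and get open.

Calling stack.push on x: south, and see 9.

Using maze.move on dir: south, giving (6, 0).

Now I run stack.pop(), yielding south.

Invoking maze.move on dir: north, : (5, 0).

I use maze.sense on dir: north, — result: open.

I use stack.push on x: north, and see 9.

I run maze.move on dir: north, and see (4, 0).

Now I run maze.sense on dir: east, which returns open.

Calling stack.push on x: east, yielding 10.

Then maze.move on dir: east, yielding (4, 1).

I call maze.sense on dir: north, and get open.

I use stack.push on x: north, and see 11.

Invoking maze.move on dir: north, yielding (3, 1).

Next I call maze.sense on dir: west, and see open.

Calling stack.push on x: west, : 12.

Calling maze.move on dir: west, and observe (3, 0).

I invoke stack.pop(), yielding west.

Next I call maze.move on dir: east, and see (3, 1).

Then stack.pop, yielding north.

Invoking maze.move on dir: south, giving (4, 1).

I run stack.pop(), giving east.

I run maze.move on dir: west, → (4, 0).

Using stack.pop(), : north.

I use maze.move on dir: south, yielding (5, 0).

I try stack.pop(), which returns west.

I use maze.move on dir: east, and see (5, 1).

I call stack.pop, and see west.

I invoke maze.move on dir: east, → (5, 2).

I run stack.pop, and see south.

Calling maze.move on dir: north, yielding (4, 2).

Then stack.pop, and observe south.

Using maze.move on dir: north, yielding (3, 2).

I run stack.pop, and get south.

I invoke maze.move on dir: north, and observe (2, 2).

Next I call maze.sense on dir: north, : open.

Invoking stack.push on x: north, and get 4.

Calling maze.move on dir: north, → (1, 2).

I run maze.sense on dir: east, : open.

Using stack.push on x: east, and see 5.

I invoke maze.move on dir: east, : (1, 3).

Next I call maze.sense on dir: east, → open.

I run stack.push on x: east, : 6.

Next I call maze.move on dir: east, and get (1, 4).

I invoke maze.sense on dir: east, and observe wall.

I use maze.sense on dir: south, → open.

Next I call stack.push on x: south, and observe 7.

I run maze.move on dir: south, giving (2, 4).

Next I call maze.sense on dir: east, yielding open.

Now I run stack.push on x: east, and observe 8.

I invoke maze.move on dir: east, which returns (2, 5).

Next I call maze.sense on dir: east, yielding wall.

I run maze.sense on dir: south, and get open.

I use stack.push on x: south, : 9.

I run maze.move on dir: south, yielding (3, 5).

I use maze.sense on dir: east, → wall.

I invoke maze.sense on dir: south, and see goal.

I use maze.move on dir: south, → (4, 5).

Answer: (4, 5)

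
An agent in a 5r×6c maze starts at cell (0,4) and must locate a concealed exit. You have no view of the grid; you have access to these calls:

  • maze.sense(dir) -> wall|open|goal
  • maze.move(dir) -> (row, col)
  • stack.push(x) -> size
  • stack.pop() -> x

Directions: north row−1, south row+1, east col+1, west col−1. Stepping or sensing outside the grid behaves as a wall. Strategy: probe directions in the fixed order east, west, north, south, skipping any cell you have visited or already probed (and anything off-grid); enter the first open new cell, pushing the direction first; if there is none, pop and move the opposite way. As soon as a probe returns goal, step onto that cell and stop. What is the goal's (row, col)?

Action: sense[dir=east]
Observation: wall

Action: sense[dir=west]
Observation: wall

Action: sense[dir=south]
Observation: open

Action: push[x=south]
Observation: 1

Action: move[dir=south]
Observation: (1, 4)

Action: sense[dir=east]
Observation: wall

Action: sense[dir=west]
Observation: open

Action: push[x=west]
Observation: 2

Action: move[dir=west]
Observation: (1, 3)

Action: sense[dir=west]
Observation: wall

Action: sense[dir=south]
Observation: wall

Action: pop[]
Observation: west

Action: move[dir=east]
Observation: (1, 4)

Action: sense[dir=south]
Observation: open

Action: push[x=south]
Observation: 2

Action: move[dir=south]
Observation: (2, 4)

Action: sense[dir=east]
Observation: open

Action: push[x=east]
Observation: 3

Action: move[dir=east]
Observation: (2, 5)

Action: sense[dir=south]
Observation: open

Action: push[x=south]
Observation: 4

Action: move[dir=south]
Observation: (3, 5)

Action: sense[dir=west]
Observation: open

Action: push[x=west]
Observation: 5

Action: move[dir=west]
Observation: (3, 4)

Action: sense[dir=west]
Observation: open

Action: push[x=west]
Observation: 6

Action: move[dir=west]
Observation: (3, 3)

Action: sense[dir=west]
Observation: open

Action: push[x=west]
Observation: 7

Action: move[dir=west]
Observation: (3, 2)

Action: sense[dir=west]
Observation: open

Action: push[x=west]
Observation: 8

Action: move[dir=west]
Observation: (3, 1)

Action: sense[dir=west]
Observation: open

Action: push[x=west]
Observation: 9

Action: move[dir=west]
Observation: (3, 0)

Action: sense[dir=north]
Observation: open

Action: push[x=north]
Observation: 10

Action: move[dir=north]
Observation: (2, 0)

Action: sense[dir=east]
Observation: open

Action: push[x=east]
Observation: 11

Action: move[dir=east]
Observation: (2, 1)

Action: sense[dir=east]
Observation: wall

Action: sense[dir=north]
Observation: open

Action: push[x=north]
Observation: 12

Action: move[dir=north]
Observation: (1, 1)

Action: sense[dir=west]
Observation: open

Action: push[x=west]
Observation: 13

Action: move[dir=west]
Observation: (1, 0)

Action: sense[dir=north]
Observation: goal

Action: move[dir=north]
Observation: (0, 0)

Answer: (0, 0)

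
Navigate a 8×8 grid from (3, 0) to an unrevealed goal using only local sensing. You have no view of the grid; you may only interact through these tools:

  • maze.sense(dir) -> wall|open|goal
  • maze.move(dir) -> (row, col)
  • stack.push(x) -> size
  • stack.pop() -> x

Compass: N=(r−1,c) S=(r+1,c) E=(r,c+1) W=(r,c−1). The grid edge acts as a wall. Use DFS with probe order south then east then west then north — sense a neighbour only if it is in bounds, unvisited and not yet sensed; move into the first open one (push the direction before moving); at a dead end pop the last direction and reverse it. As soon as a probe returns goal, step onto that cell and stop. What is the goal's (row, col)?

Action: maze.sense[dir→south]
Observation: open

Action: stack.push[x→south]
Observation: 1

Action: maze.move[dir→south]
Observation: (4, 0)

Action: maze.sense[dir→south]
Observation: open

Action: stack.push[x→south]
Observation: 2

Action: maze.move[dir→south]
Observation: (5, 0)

Action: maze.sense[dir→south]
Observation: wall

Action: maze.sense[dir→east]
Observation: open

Action: stack.push[x→east]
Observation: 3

Action: maze.move[dir→east]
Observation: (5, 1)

Action: maze.sense[dir→south]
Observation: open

Action: stack.push[x→south]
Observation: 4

Action: maze.move[dir→south]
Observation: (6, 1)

Action: maze.sense[dir→south]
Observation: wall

Action: maze.sense[dir→east]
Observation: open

Action: stack.push[x→east]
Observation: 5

Action: maze.move[dir→east]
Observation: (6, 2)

Action: maze.sense[dir→south]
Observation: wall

Action: maze.sense[dir→east]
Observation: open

Action: stack.push[x→east]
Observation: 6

Action: maze.move[dir→east]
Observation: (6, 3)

Action: maze.sense[dir→south]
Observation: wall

Action: maze.sense[dir→east]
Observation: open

Action: stack.push[x→east]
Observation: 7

Action: maze.move[dir→east]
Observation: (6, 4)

Action: maze.sense[dir→south]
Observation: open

Action: stack.push[x→south]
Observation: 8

Action: maze.move[dir→south]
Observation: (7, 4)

Action: maze.sense[dir→east]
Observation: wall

Action: stack.pop[]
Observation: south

Action: maze.move[dir→north]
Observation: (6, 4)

Action: maze.sense[dir→east]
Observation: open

Action: stack.push[x→east]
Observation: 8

Action: maze.move[dir→east]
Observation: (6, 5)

Action: maze.sense[dir→east]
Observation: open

Action: stack.push[x→east]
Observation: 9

Action: maze.move[dir→east]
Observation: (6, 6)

Action: maze.sense[dir→south]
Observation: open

Action: stack.push[x→south]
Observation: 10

Action: maze.move[dir→south]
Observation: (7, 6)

Action: maze.sense[dir→east]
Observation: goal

Action: maze.move[dir→east]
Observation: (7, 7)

Answer: (7, 7)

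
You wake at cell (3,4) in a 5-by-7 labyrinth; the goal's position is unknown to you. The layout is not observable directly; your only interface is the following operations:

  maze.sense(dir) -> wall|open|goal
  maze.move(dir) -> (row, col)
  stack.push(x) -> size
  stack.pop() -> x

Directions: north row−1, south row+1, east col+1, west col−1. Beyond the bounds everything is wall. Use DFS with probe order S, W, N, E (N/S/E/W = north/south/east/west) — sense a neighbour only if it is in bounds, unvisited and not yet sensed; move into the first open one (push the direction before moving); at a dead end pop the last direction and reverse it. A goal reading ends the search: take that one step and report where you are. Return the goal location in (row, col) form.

Using sense using dir=south, → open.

I run push using x=south, and see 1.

Then move using dir=south, → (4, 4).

I invoke sense using dir=west, → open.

I invoke push using x=west, → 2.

Next I call move using dir=west, and observe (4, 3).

Invoking sense using dir=west, and get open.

Next I call push using x=west, and observe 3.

I try move using dir=west, giving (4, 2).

I use sense using dir=west, and observe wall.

I invoke sense using dir=north, and see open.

I call push using x=north, and see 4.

I invoke move using dir=north, and get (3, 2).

Now I run sense using dir=west, yielding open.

I run push using x=west, → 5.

Calling move using dir=west, : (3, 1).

Using sense using dir=west, — result: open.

Using push using x=west, and see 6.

Next I call move using dir=west, : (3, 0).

Then sense using dir=south, which returns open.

Then push using x=south, and observe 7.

Then move using dir=south, which returns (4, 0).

Now I run pop, : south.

Next I call move using dir=north, : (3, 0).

Next I call sense using dir=north, which returns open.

I try push using x=north, and get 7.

Now I run move using dir=north, and see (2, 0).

Next I call sense using dir=north, and observe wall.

I try sense using dir=east, yielding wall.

Next I call pop, — result: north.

Then move using dir=south, → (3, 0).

Now I run pop, which returns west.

I run move using dir=east, giving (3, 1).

Now I run pop, → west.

I use move using dir=east, : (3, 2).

Using sense using dir=north, and observe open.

Now I run push using x=north, and see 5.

I invoke move using dir=north, and observe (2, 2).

Using sense using dir=north, and observe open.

Next I call push using x=north, giving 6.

Using move using dir=north, giving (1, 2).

I try sense using dir=west, which returns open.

Next I call push using x=west, and observe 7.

I try move using dir=west, : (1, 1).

Invoking sense using dir=north, and see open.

Next I call push using x=north, → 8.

Next I call move using dir=north, which returns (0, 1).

Calling sense using dir=west, yielding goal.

I call move using dir=west, giving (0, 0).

Answer: (0, 0)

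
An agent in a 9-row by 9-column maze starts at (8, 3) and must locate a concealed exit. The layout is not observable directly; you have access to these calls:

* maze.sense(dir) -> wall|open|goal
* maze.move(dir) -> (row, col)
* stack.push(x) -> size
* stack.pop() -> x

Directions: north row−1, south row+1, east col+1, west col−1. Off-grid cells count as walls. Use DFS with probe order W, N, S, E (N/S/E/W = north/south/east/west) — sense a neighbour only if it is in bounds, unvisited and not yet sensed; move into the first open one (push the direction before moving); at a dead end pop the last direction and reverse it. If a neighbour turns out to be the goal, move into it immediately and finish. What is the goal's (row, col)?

[in] maze.sense dir=west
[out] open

[in] stack.push x=west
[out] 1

[in] maze.move dir=west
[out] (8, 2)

[in] maze.sense dir=west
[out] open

[in] stack.push x=west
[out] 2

[in] maze.move dir=west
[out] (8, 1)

[in] maze.sense dir=west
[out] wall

[in] maze.sense dir=north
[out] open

[in] stack.push x=north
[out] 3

[in] maze.move dir=north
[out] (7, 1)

[in] maze.sense dir=west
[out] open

[in] stack.push x=west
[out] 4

[in] maze.move dir=west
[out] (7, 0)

[in] maze.sense dir=north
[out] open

[in] stack.push x=north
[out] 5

[in] maze.move dir=north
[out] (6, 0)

[in] maze.sense dir=north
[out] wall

[in] maze.sense dir=east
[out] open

[in] stack.push x=east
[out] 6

[in] maze.move dir=east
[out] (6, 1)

[in] maze.sense dir=north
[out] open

[in] stack.push x=north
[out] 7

[in] maze.move dir=north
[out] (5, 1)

[in] maze.sense dir=north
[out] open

[in] stack.push x=north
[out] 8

[in] maze.move dir=north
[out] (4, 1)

[in] maze.sense dir=west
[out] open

[in] stack.push x=west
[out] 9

[in] maze.move dir=west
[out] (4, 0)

[in] maze.sense dir=north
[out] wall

[in] stack.pop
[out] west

[in] maze.move dir=east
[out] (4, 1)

[in] maze.sense dir=north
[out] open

[in] stack.push x=north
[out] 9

[in] maze.move dir=north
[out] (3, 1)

[in] maze.sense dir=north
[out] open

[in] stack.push x=north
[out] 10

[in] maze.move dir=north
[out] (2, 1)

[in] maze.sense dir=west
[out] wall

[in] maze.sense dir=north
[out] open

[in] stack.push x=north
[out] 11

[in] maze.move dir=north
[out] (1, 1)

[in] maze.sense dir=west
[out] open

[in] stack.push x=west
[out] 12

[in] maze.move dir=west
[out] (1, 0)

[in] maze.sense dir=north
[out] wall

[in] stack.pop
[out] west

[in] maze.move dir=east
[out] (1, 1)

[in] maze.sense dir=north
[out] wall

[in] maze.sense dir=east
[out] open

[in] stack.push x=east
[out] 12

[in] maze.move dir=east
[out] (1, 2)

[in] maze.sense dir=north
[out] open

[in] stack.push x=north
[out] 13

[in] maze.move dir=north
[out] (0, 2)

[in] maze.sense dir=east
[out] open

[in] stack.push x=east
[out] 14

[in] maze.move dir=east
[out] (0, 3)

[in] maze.sense dir=south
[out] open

[in] stack.push x=south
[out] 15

[in] maze.move dir=south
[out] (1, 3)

[in] maze.sense dir=south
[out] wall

[in] maze.sense dir=east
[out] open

[in] stack.push x=east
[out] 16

[in] maze.move dir=east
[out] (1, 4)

[in] maze.sense dir=north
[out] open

[in] stack.push x=north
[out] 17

[in] maze.move dir=north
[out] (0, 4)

[in] maze.sense dir=east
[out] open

[in] stack.push x=east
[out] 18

[in] maze.move dir=east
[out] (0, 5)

[in] maze.sense dir=south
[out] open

[in] stack.push x=south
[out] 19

[in] maze.move dir=south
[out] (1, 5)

[in] maze.sense dir=south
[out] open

[in] stack.push x=south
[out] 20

[in] maze.move dir=south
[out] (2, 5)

[in] maze.sense dir=west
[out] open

[in] stack.push x=west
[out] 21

[in] maze.move dir=west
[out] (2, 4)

[in] maze.sense dir=south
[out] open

[in] stack.push x=south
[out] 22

[in] maze.move dir=south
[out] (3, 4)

[in] maze.sense dir=west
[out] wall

[in] maze.sense dir=south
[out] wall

[in] maze.sense dir=east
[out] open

[in] stack.push x=east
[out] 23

[in] maze.move dir=east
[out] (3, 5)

[in] maze.sense dir=south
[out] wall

[in] maze.sense dir=east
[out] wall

[in] stack.pop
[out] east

[in] maze.move dir=west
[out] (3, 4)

[in] stack.pop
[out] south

[in] maze.move dir=north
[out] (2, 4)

[in] stack.pop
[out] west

[in] maze.move dir=east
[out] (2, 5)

[in] maze.sense dir=east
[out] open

[in] stack.push x=east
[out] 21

[in] maze.move dir=east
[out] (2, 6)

[in] maze.sense dir=north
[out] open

[in] stack.push x=north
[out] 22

[in] maze.move dir=north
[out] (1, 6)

[in] maze.sense dir=north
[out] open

[in] stack.push x=north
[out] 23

[in] maze.move dir=north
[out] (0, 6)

[in] maze.sense dir=east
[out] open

[in] stack.push x=east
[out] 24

[in] maze.move dir=east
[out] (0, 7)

[in] maze.sense dir=south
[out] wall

[in] maze.sense dir=east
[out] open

[in] stack.push x=east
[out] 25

[in] maze.move dir=east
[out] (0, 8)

[in] maze.sense dir=south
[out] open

[in] stack.push x=south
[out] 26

[in] maze.move dir=south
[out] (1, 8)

[in] maze.sense dir=south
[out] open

[in] stack.push x=south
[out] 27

[in] maze.move dir=south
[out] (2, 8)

[in] maze.sense dir=west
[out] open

[in] stack.push x=west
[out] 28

[in] maze.move dir=west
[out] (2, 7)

[in] maze.sense dir=south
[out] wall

[in] stack.pop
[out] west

[in] maze.move dir=east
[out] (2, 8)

[in] maze.sense dir=south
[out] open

[in] stack.push x=south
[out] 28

[in] maze.move dir=south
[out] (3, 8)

[in] maze.sense dir=south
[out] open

[in] stack.push x=south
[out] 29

[in] maze.move dir=south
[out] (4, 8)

[in] maze.sense dir=west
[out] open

[in] stack.push x=west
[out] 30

[in] maze.move dir=west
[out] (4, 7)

[in] maze.sense dir=west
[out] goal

[in] maze.move dir=west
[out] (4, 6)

Answer: (4, 6)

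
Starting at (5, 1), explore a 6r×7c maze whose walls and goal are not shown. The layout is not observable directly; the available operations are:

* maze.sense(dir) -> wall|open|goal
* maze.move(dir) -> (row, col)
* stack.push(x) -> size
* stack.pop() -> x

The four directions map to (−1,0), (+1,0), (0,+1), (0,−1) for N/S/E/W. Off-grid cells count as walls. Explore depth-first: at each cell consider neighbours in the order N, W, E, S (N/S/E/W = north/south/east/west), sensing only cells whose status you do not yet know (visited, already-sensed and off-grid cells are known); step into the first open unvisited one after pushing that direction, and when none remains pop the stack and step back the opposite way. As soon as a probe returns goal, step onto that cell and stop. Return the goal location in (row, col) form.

→ maze.sense(dir→north)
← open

→ stack.push(x→north)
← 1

→ maze.move(dir→north)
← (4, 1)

→ maze.sense(dir→north)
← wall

→ maze.sense(dir→west)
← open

→ stack.push(x→west)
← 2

→ maze.move(dir→west)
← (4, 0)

→ maze.sense(dir→north)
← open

→ stack.push(x→north)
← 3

→ maze.move(dir→north)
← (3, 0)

→ maze.sense(dir→north)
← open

→ stack.push(x→north)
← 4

→ maze.move(dir→north)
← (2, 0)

→ maze.sense(dir→north)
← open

→ stack.push(x→north)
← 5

→ maze.move(dir→north)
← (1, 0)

→ maze.sense(dir→north)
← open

→ stack.push(x→north)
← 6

→ maze.move(dir→north)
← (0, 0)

→ maze.sense(dir→east)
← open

→ stack.push(x→east)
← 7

→ maze.move(dir→east)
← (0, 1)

→ maze.sense(dir→east)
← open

→ stack.push(x→east)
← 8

→ maze.move(dir→east)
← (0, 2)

→ maze.sense(dir→east)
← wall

→ maze.sense(dir→south)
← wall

→ stack.pop()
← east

→ maze.move(dir→west)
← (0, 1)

→ maze.sense(dir→south)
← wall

→ stack.pop()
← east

→ maze.move(dir→west)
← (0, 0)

→ stack.pop()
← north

→ maze.move(dir→south)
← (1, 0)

→ stack.pop()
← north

→ maze.move(dir→south)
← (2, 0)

→ maze.sense(dir→east)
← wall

→ stack.pop()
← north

→ maze.move(dir→south)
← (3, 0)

→ stack.pop()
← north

→ maze.move(dir→south)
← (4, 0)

→ maze.sense(dir→south)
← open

→ stack.push(x→south)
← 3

→ maze.move(dir→south)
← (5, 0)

→ stack.pop()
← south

→ maze.move(dir→north)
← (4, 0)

→ stack.pop()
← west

→ maze.move(dir→east)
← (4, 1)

→ maze.sense(dir→east)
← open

→ stack.push(x→east)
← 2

→ maze.move(dir→east)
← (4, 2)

→ maze.sense(dir→north)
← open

→ stack.push(x→north)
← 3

→ maze.move(dir→north)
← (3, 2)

→ maze.sense(dir→north)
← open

→ stack.push(x→north)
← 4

→ maze.move(dir→north)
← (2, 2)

→ maze.sense(dir→east)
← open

→ stack.push(x→east)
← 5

→ maze.move(dir→east)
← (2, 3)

→ maze.sense(dir→north)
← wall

→ maze.sense(dir→east)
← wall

→ maze.sense(dir→south)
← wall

→ stack.pop()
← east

→ maze.move(dir→west)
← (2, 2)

→ stack.pop()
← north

→ maze.move(dir→south)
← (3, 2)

→ stack.pop()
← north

→ maze.move(dir→south)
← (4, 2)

→ maze.sense(dir→east)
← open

→ stack.push(x→east)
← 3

→ maze.move(dir→east)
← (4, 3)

→ maze.sense(dir→east)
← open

→ stack.push(x→east)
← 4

→ maze.move(dir→east)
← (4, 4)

→ maze.sense(dir→north)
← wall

→ maze.sense(dir→east)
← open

→ stack.push(x→east)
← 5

→ maze.move(dir→east)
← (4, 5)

→ maze.sense(dir→north)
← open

→ stack.push(x→north)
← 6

→ maze.move(dir→north)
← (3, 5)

→ maze.sense(dir→north)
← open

→ stack.push(x→north)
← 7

→ maze.move(dir→north)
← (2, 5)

→ maze.sense(dir→north)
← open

→ stack.push(x→north)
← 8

→ maze.move(dir→north)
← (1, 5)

→ maze.sense(dir→north)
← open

→ stack.push(x→north)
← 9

→ maze.move(dir→north)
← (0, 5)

→ maze.sense(dir→west)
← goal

→ maze.move(dir→west)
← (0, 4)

Answer: (0, 4)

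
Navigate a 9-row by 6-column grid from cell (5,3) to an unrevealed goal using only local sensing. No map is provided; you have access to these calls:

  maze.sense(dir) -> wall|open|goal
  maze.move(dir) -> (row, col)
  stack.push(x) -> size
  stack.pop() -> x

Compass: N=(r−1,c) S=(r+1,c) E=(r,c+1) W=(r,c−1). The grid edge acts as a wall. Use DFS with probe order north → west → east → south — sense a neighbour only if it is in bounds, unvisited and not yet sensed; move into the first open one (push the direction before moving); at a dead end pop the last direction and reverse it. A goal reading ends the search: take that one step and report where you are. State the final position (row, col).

Using sense using north, : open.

I invoke push using north, and see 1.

Calling move using north, giving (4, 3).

Calling sense using north, yielding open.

Using push using north, yielding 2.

Next I call move using north, : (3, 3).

I try sense using north, which returns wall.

I run sense using west, giving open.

I run push using west, and see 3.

Then move using west, yielding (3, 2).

Using sense using north, and see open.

I invoke push using north, and get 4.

I run move using north, → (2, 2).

Using sense using north, → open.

I use push using north, and get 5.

I run move using north, and get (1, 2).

I use sense using north, giving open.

Then push using north, which returns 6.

I use move using north, and observe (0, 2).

Using sense using west, giving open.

Then push using west, : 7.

Next I call move using west, → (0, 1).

Invoking sense using west, which returns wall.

I run sense using south, which returns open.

Using push using south, — result: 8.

Now I run move using south, → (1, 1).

I run sense using west, — result: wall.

I call sense using south, which returns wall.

Using pop(), — result: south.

Using move using north, and get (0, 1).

I use pop(), and see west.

Then move using east, : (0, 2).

Now I run sense using east, giving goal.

Using move using east, and see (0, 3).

Answer: (0, 3)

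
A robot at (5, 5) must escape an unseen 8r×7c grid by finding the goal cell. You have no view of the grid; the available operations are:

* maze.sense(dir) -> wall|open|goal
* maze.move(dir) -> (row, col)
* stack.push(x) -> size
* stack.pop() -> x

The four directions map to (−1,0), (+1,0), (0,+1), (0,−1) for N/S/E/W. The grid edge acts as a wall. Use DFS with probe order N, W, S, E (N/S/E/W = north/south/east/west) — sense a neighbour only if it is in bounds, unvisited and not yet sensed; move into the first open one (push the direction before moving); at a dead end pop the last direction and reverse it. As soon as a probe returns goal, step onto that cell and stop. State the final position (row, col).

Step: maze.sense[dir='north']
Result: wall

Step: maze.sense[dir='west']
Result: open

Step: stack.push[x='west']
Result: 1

Step: maze.move[dir='west']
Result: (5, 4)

Step: maze.sense[dir='north']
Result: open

Step: stack.push[x='north']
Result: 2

Step: maze.move[dir='north']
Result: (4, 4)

Step: maze.sense[dir='north']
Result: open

Step: stack.push[x='north']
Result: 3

Step: maze.move[dir='north']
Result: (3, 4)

Step: maze.sense[dir='north']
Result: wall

Step: maze.sense[dir='west']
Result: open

Step: stack.push[x='west']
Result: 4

Step: maze.move[dir='west']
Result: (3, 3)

Step: maze.sense[dir='north']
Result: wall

Step: maze.sense[dir='west']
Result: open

Step: stack.push[x='west']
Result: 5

Step: maze.move[dir='west']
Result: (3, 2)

Step: maze.sense[dir='north']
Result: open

Step: stack.push[x='north']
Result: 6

Step: maze.move[dir='north']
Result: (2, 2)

Step: maze.sense[dir='north']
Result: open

Step: stack.push[x='north']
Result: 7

Step: maze.move[dir='north']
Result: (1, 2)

Step: maze.sense[dir='north']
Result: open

Step: stack.push[x='north']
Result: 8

Step: maze.move[dir='north']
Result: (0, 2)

Step: maze.sense[dir='west']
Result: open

Step: stack.push[x='west']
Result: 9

Step: maze.move[dir='west']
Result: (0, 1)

Step: maze.sense[dir='west']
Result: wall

Step: maze.sense[dir='south']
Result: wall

Step: stack.pop[]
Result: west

Step: maze.move[dir='east']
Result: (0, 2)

Step: maze.sense[dir='east']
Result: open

Step: stack.push[x='east']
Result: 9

Step: maze.move[dir='east']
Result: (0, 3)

Step: maze.sense[dir='south']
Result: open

Step: stack.push[x='south']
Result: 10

Step: maze.move[dir='south']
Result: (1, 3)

Step: maze.sense[dir='east']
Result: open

Step: stack.push[x='east']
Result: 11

Step: maze.move[dir='east']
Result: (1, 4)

Step: maze.sense[dir='north']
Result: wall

Step: maze.sense[dir='east']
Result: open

Step: stack.push[x='east']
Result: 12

Step: maze.move[dir='east']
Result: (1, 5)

Step: maze.sense[dir='north']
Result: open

Step: stack.push[x='north']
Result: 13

Step: maze.move[dir='north']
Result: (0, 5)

Step: maze.sense[dir='east']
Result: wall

Step: stack.pop[]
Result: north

Step: maze.move[dir='south']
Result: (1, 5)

Step: maze.sense[dir='south']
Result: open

Step: stack.push[x='south']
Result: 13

Step: maze.move[dir='south']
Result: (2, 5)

Step: maze.sense[dir='south']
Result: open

Step: stack.push[x='south']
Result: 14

Step: maze.move[dir='south']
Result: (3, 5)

Step: maze.sense[dir='east']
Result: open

Step: stack.push[x='east']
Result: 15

Step: maze.move[dir='east']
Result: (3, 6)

Step: maze.sense[dir='north']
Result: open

Step: stack.push[x='north']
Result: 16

Step: maze.move[dir='north']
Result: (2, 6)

Step: maze.sense[dir='north']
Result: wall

Step: stack.pop[]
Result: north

Step: maze.move[dir='south']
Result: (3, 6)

Step: maze.sense[dir='south']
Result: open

Step: stack.push[x='south']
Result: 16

Step: maze.move[dir='south']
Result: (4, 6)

Step: maze.sense[dir='south']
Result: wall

Step: stack.pop[]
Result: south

Step: maze.move[dir='north']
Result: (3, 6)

Step: stack.pop[]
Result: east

Step: maze.move[dir='west']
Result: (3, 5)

Step: stack.pop[]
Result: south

Step: maze.move[dir='north']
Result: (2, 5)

Step: stack.pop[]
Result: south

Step: maze.move[dir='north']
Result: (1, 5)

Step: stack.pop[]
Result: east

Step: maze.move[dir='west']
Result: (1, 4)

Step: stack.pop[]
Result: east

Step: maze.move[dir='west']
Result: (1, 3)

Step: stack.pop[]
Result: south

Step: maze.move[dir='north']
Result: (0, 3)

Step: stack.pop[]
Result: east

Step: maze.move[dir='west']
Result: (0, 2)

Step: stack.pop[]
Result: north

Step: maze.move[dir='south']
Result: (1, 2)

Step: stack.pop[]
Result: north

Step: maze.move[dir='south']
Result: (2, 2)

Step: maze.sense[dir='west']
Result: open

Step: stack.push[x='west']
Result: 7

Step: maze.move[dir='west']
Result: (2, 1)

Step: maze.sense[dir='west']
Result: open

Step: stack.push[x='west']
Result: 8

Step: maze.move[dir='west']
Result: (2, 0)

Step: maze.sense[dir='north']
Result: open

Step: stack.push[x='north']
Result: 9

Step: maze.move[dir='north']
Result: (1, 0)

Step: stack.pop[]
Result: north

Step: maze.move[dir='south']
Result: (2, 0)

Step: maze.sense[dir='south']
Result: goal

Step: maze.move[dir='south']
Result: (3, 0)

Answer: (3, 0)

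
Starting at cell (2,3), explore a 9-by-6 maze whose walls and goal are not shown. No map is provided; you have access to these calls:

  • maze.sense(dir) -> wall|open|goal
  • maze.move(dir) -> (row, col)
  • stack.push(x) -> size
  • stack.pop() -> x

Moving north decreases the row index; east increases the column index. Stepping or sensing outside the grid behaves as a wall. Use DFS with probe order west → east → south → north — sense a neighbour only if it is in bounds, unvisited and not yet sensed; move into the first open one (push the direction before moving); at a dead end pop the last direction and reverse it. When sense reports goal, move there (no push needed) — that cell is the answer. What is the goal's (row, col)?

$ maze.sense dir: west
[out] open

$ stack.push x: west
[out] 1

$ maze.move dir: west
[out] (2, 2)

$ maze.sense dir: west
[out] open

$ stack.push x: west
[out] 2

$ maze.move dir: west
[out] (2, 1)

$ maze.sense dir: west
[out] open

$ stack.push x: west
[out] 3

$ maze.move dir: west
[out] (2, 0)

$ maze.sense dir: south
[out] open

$ stack.push x: south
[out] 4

$ maze.move dir: south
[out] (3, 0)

$ maze.sense dir: east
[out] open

$ stack.push x: east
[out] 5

$ maze.move dir: east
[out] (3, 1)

$ maze.sense dir: east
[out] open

$ stack.push x: east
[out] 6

$ maze.move dir: east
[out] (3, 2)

$ maze.sense dir: east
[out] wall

$ maze.sense dir: south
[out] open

$ stack.push x: south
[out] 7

$ maze.move dir: south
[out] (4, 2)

$ maze.sense dir: west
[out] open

$ stack.push x: west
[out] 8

$ maze.move dir: west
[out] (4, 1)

$ maze.sense dir: west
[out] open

$ stack.push x: west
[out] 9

$ maze.move dir: west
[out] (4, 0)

$ maze.sense dir: south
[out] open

$ stack.push x: south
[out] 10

$ maze.move dir: south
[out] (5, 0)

$ maze.sense dir: east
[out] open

$ stack.push x: east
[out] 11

$ maze.move dir: east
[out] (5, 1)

$ maze.sense dir: east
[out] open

$ stack.push x: east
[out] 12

$ maze.move dir: east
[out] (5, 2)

$ maze.sense dir: east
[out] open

$ stack.push x: east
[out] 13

$ maze.move dir: east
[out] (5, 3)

$ maze.sense dir: east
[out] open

$ stack.push x: east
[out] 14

$ maze.move dir: east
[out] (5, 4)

$ maze.sense dir: east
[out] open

$ stack.push x: east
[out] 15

$ maze.move dir: east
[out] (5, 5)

$ maze.sense dir: south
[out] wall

$ maze.sense dir: north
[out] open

$ stack.push x: north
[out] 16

$ maze.move dir: north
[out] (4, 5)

$ maze.sense dir: west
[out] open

$ stack.push x: west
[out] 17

$ maze.move dir: west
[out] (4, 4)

$ maze.sense dir: west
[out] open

$ stack.push x: west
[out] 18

$ maze.move dir: west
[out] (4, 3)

$ stack.pop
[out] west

$ maze.move dir: east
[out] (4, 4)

$ maze.sense dir: north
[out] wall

$ stack.pop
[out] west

$ maze.move dir: east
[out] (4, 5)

$ maze.sense dir: north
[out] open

$ stack.push x: north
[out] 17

$ maze.move dir: north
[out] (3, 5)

$ maze.sense dir: north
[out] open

$ stack.push x: north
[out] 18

$ maze.move dir: north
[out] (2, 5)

$ maze.sense dir: west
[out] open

$ stack.push x: west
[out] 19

$ maze.move dir: west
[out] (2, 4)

$ maze.sense dir: north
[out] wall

$ stack.pop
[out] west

$ maze.move dir: east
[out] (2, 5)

$ maze.sense dir: north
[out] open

$ stack.push x: north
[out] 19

$ maze.move dir: north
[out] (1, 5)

$ maze.sense dir: north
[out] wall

$ stack.pop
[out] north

$ maze.move dir: south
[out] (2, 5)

$ stack.pop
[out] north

$ maze.move dir: south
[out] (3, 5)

$ stack.pop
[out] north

$ maze.move dir: south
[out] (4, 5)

$ stack.pop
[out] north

$ maze.move dir: south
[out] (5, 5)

$ stack.pop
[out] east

$ maze.move dir: west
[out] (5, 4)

$ maze.sense dir: south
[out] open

$ stack.push x: south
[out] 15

$ maze.move dir: south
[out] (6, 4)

$ maze.sense dir: west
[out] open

$ stack.push x: west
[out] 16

$ maze.move dir: west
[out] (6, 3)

$ maze.sense dir: west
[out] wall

$ maze.sense dir: south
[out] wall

$ stack.pop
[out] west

$ maze.move dir: east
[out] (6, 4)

$ maze.sense dir: south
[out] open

$ stack.push x: south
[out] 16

$ maze.move dir: south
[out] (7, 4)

$ maze.sense dir: east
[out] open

$ stack.push x: east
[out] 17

$ maze.move dir: east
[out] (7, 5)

$ maze.sense dir: south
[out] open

$ stack.push x: south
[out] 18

$ maze.move dir: south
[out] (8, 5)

$ maze.sense dir: west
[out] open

$ stack.push x: west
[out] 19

$ maze.move dir: west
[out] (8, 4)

$ maze.sense dir: west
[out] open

$ stack.push x: west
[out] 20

$ maze.move dir: west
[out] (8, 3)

$ maze.sense dir: west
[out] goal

$ maze.move dir: west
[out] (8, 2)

Answer: (8, 2)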